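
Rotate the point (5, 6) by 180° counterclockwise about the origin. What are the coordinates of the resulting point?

Rotation matrix for 180°: [[cos 180°, -sin 180°], [sin 180°, cos 180°]] = [[-1, 0], [0, -1]]
[[-1, 0], [0, -1]] × [5, 6]ᵀ = [-5, -6]ᵀ
Result: (-5, -6)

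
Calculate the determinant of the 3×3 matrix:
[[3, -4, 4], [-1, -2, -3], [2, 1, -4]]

Expansion along first row:
det = 3·det([[-2,-3],[1,-4]]) - -4·det([[-1,-3],[2,-4]]) + 4·det([[-1,-2],[2,1]])
    = 3·(-2·-4 - -3·1) - -4·(-1·-4 - -3·2) + 4·(-1·1 - -2·2)
    = 3·11 - -4·10 + 4·3
    = 33 + 40 + 12 = 85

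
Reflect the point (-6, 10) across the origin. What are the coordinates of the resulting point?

Reflection across origin: (-6, 10) → (6, -10)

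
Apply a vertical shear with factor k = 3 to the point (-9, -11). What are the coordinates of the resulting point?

Shear matrix for vertical shear with factor k = 3:
[[1, 0], [3, 1]]
Result: (-9, -11) → (-9, -38)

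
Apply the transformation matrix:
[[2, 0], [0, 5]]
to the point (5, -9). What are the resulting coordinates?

Matrix multiplication:
[[2, 0], [0, 5]] × [5, -9]ᵀ
= [(2)(5) + (0)(-9), (0)(5) + (5)(-9)]ᵀ
= [10, -45]ᵀ
Result: (10, -45)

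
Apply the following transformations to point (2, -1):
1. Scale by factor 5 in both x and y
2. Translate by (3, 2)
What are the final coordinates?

Step 1: Scale (2, -1) by 5 → (10, -5)
Step 2: Translate by (3, 2) → (13, -3)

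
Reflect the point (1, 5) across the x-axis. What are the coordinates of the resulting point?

Reflection across x-axis: (1, 5) → (1, -5)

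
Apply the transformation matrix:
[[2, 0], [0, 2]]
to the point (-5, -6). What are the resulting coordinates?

Matrix multiplication:
[[2, 0], [0, 2]] × [-5, -6]ᵀ
= [(2)(-5) + (0)(-6), (0)(-5) + (2)(-6)]ᵀ
= [-10, -12]ᵀ
Result: (-10, -12)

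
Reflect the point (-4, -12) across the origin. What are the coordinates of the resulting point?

Reflection across origin: (-4, -12) → (4, 12)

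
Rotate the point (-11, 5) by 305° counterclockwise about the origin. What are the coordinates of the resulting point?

Rotation matrix for 305°: [[cos 305°, -sin 305°], [sin 305°, cos 305°]] ≈ [[0.573576, 0.819152], [-0.819152, 0.573576]]
[[0.573576, 0.819152], [-0.819152, 0.573576]] × [-11, 5]ᵀ ≈ [-2.2136, 11.8786]ᵀ
Result: (-2.2136, 11.8786)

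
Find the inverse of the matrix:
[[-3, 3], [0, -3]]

For [[a,b],[c,d]], inverse = (1/det)·[[d,-b],[-c,a]]
det = (-3)(-3) - (3)(0) = 9 - 0 = 9
Inverse = (1/9)·[[-3, -3], [0, -3]]
= [[-1/3, -1/3], [0, -1/3]]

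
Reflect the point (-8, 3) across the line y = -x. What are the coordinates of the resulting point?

Reflection across line y = -x: (-8, 3) → (-3, 8)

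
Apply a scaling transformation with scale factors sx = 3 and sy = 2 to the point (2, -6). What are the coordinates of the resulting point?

Scaling matrix:
[[3, 0], [0, 2]]
Result: (2 × 3, -6 × 2) = (6, -12)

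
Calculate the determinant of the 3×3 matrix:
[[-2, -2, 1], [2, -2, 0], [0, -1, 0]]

Expansion along first row:
det = -2·det([[-2,0],[-1,0]]) - -2·det([[2,0],[0,0]]) + 1·det([[2,-2],[0,-1]])
    = -2·(-2·0 - 0·-1) - -2·(2·0 - 0·0) + 1·(2·-1 - -2·0)
    = -2·0 - -2·0 + 1·-2
    = 0 + 0 + -2 = -2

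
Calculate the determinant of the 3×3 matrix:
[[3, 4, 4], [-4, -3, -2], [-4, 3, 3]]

Expansion along first row:
det = 3·det([[-3,-2],[3,3]]) - 4·det([[-4,-2],[-4,3]]) + 4·det([[-4,-3],[-4,3]])
    = 3·(-3·3 - -2·3) - 4·(-4·3 - -2·-4) + 4·(-4·3 - -3·-4)
    = 3·-3 - 4·-20 + 4·-24
    = -9 + 80 + -96 = -25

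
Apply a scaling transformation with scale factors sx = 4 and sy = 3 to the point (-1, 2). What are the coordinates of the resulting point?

Scaling matrix:
[[4, 0], [0, 3]]
Result: (-1 × 4, 2 × 3) = (-4, 6)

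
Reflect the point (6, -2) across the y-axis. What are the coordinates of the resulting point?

Reflection across y-axis: (6, -2) → (-6, -2)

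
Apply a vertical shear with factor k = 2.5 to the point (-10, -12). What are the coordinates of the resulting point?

Shear matrix for vertical shear with factor k = 2.5:
[[1, 0], [2.50, 1]]
Result: (-10, -12) → (-10, -37)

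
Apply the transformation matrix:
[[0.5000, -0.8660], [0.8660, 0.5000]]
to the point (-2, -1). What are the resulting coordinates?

Matrix multiplication:
[[0.5000, -0.8660], [0.8660, 0.5000]] × [-2, -1]ᵀ
= [(0.5000)(-2) + (-0.8660)(-1), (0.8660)(-2) + (0.5000)(-1)]ᵀ
= [-0.1340, -2.2320]ᵀ
Result: (-0.1340, -2.2320)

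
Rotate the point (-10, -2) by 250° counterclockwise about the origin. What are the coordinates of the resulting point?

Rotation matrix for 250°: [[cos 250°, -sin 250°], [sin 250°, cos 250°]] ≈ [[-0.342020, 0.939693], [-0.939693, -0.342020]]
[[-0.342020, 0.939693], [-0.939693, -0.342020]] × [-10, -2]ᵀ ≈ [1.5408, 10.0810]ᵀ
Result: (1.5408, 10.0810)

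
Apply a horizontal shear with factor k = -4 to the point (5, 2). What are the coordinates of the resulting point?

Shear matrix for horizontal shear with factor k = -4:
[[1, -4], [0, 1]]
Result: (5, 2) → (-3, 2)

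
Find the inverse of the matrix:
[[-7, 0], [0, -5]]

For [[a,b],[c,d]], inverse = (1/det)·[[d,-b],[-c,a]]
det = (-7)(-5) - (0)(0) = 35 - 0 = 35
Inverse = (1/35)·[[-5, 0], [0, -7]]
= [[-1/7, 0], [0, -1/5]]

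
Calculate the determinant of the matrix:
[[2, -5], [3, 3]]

For a 2×2 matrix [[a, b], [c, d]], det = ad - bc
det = (2)(3) - (-5)(3) = 6 - -15 = 21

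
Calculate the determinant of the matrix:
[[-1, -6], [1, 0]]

For a 2×2 matrix [[a, b], [c, d]], det = ad - bc
det = (-1)(0) - (-6)(1) = 0 - -6 = 6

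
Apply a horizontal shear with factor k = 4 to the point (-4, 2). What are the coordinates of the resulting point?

Shear matrix for horizontal shear with factor k = 4:
[[1, 4], [0, 1]]
Result: (-4, 2) → (4, 2)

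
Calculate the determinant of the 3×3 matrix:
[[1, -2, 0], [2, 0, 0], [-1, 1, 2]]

Expansion along first row:
det = 1·det([[0,0],[1,2]]) - -2·det([[2,0],[-1,2]]) + 0·det([[2,0],[-1,1]])
    = 1·(0·2 - 0·1) - -2·(2·2 - 0·-1) + 0·(2·1 - 0·-1)
    = 1·0 - -2·4 + 0·2
    = 0 + 8 + 0 = 8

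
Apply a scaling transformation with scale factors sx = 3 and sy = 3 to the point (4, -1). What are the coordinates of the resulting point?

Scaling matrix:
[[3, 0], [0, 3]]
Result: (4 × 3, -1 × 3) = (12, -3)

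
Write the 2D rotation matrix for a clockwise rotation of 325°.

Rotation matrix formula: [[cos θ, -sin θ], [sin θ, cos θ]]
A clockwise rotation by 325° is equivalent to a counterclockwise rotation by -325°.
For θ = -325°:
cos(-325°) = 0.8192
sin(-325°) = 0.5736
Result: [[0.8192, -0.5736], [0.5736, 0.8192]]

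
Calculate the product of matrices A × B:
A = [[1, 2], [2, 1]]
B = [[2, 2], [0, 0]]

Matrix multiplication:
C[0][0] = 1×2 + 2×0 = 2
C[0][1] = 1×2 + 2×0 = 2
C[1][0] = 2×2 + 1×0 = 4
C[1][1] = 2×2 + 1×0 = 4
Result: [[2, 2], [4, 4]]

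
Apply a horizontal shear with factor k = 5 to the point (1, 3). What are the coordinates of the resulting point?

Shear matrix for horizontal shear with factor k = 5:
[[1, 5], [0, 1]]
Result: (1, 3) → (16, 3)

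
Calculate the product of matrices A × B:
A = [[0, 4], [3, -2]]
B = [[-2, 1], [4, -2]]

Matrix multiplication:
C[0][0] = 0×-2 + 4×4 = 16
C[0][1] = 0×1 + 4×-2 = -8
C[1][0] = 3×-2 + -2×4 = -14
C[1][1] = 3×1 + -2×-2 = 7
Result: [[16, -8], [-14, 7]]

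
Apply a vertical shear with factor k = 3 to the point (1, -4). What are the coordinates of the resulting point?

Shear matrix for vertical shear with factor k = 3:
[[1, 0], [3, 1]]
Result: (1, -4) → (1, -1)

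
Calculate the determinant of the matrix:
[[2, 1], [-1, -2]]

For a 2×2 matrix [[a, b], [c, d]], det = ad - bc
det = (2)(-2) - (1)(-1) = -4 - -1 = -3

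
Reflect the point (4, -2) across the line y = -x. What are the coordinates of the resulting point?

Reflection across line y = -x: (4, -2) → (2, -4)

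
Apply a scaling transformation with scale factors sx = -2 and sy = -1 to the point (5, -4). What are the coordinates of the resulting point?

Scaling matrix:
[[-2, 0], [0, -1]]
Result: (5 × -2, -4 × -1) = (-10, 4)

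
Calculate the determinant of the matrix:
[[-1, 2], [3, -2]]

For a 2×2 matrix [[a, b], [c, d]], det = ad - bc
det = (-1)(-2) - (2)(3) = 2 - 6 = -4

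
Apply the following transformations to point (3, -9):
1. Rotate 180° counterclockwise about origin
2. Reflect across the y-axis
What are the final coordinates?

Step 1: Rotate 180° → (-3, 9)
Step 2: Reflect across y-axis → (3, 9)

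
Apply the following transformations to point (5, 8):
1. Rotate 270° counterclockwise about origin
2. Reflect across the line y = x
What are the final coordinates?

Step 1: Rotate 270° → (8, -5)
Step 2: Reflect across line y = x → (-5, 8)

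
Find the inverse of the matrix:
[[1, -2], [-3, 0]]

For [[a,b],[c,d]], inverse = (1/det)·[[d,-b],[-c,a]]
det = (1)(0) - (-2)(-3) = 0 - 6 = -6
Inverse = (1/-6)·[[0, 2], [3, 1]]
= [[0, -1/3], [-1/2, -1/6]]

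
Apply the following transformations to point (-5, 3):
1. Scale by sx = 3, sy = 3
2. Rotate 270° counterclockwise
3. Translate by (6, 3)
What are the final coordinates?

Step 1: Scale → (-15, 9)
Step 2: Rotate 270° → (9, 15)
Step 3: Translate → (15, 18)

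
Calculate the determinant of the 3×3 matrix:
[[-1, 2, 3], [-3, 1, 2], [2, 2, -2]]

Expansion along first row:
det = -1·det([[1,2],[2,-2]]) - 2·det([[-3,2],[2,-2]]) + 3·det([[-3,1],[2,2]])
    = -1·(1·-2 - 2·2) - 2·(-3·-2 - 2·2) + 3·(-3·2 - 1·2)
    = -1·-6 - 2·2 + 3·-8
    = 6 + -4 + -24 = -22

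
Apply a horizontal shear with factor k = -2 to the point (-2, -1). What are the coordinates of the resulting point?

Shear matrix for horizontal shear with factor k = -2:
[[1, -2], [0, 1]]
Result: (-2, -1) → (0, -1)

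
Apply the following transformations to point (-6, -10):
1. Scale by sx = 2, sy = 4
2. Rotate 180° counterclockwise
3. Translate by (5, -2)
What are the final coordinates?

Step 1: Scale → (-12, -40)
Step 2: Rotate 180° → (12, 40)
Step 3: Translate → (17, 38)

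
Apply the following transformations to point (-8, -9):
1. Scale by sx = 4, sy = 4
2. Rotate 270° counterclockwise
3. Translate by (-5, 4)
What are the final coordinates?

Step 1: Scale → (-32, -36)
Step 2: Rotate 270° → (-36, 32)
Step 3: Translate → (-41, 36)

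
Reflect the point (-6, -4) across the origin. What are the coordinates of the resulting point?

Reflection across origin: (-6, -4) → (6, 4)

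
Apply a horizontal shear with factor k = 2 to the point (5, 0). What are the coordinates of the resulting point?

Shear matrix for horizontal shear with factor k = 2:
[[1, 2], [0, 1]]
Result: (5, 0) → (5, 0)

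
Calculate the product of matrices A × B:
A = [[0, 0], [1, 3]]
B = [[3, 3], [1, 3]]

Matrix multiplication:
C[0][0] = 0×3 + 0×1 = 0
C[0][1] = 0×3 + 0×3 = 0
C[1][0] = 1×3 + 3×1 = 6
C[1][1] = 1×3 + 3×3 = 12
Result: [[0, 0], [6, 12]]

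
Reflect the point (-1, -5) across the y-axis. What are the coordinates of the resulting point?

Reflection across y-axis: (-1, -5) → (1, -5)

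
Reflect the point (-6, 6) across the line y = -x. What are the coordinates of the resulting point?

Reflection across line y = -x: (-6, 6) → (-6, 6)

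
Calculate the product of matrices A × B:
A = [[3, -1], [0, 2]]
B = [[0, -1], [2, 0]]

Matrix multiplication:
C[0][0] = 3×0 + -1×2 = -2
C[0][1] = 3×-1 + -1×0 = -3
C[1][0] = 0×0 + 2×2 = 4
C[1][1] = 0×-1 + 2×0 = 0
Result: [[-2, -3], [4, 0]]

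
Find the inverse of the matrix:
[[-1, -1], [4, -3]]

For [[a,b],[c,d]], inverse = (1/det)·[[d,-b],[-c,a]]
det = (-1)(-3) - (-1)(4) = 3 - -4 = 7
Inverse = (1/7)·[[-3, 1], [-4, -1]]
= [[-3/7, 1/7], [-4/7, -1/7]]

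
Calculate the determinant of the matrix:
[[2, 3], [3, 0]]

For a 2×2 matrix [[a, b], [c, d]], det = ad - bc
det = (2)(0) - (3)(3) = 0 - 9 = -9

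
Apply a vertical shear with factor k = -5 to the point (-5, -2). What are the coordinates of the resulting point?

Shear matrix for vertical shear with factor k = -5:
[[1, 0], [-5, 1]]
Result: (-5, -2) → (-5, 23)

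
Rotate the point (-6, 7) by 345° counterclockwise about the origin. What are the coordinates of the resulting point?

Rotation matrix for 345°: [[cos 345°, -sin 345°], [sin 345°, cos 345°]] ≈ [[0.965926, 0.258819], [-0.258819, 0.965926]]
[[0.965926, 0.258819], [-0.258819, 0.965926]] × [-6, 7]ᵀ ≈ [-3.9838, 8.3144]ᵀ
Result: (-3.9838, 8.3144)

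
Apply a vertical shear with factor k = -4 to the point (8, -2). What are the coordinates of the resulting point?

Shear matrix for vertical shear with factor k = -4:
[[1, 0], [-4, 1]]
Result: (8, -2) → (8, -34)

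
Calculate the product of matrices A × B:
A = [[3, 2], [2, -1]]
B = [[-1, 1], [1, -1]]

Matrix multiplication:
C[0][0] = 3×-1 + 2×1 = -1
C[0][1] = 3×1 + 2×-1 = 1
C[1][0] = 2×-1 + -1×1 = -3
C[1][1] = 2×1 + -1×-1 = 3
Result: [[-1, 1], [-3, 3]]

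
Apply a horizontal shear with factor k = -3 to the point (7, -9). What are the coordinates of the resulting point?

Shear matrix for horizontal shear with factor k = -3:
[[1, -3], [0, 1]]
Result: (7, -9) → (34, -9)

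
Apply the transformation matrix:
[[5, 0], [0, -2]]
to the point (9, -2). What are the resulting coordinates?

Matrix multiplication:
[[5, 0], [0, -2]] × [9, -2]ᵀ
= [(5)(9) + (0)(-2), (0)(9) + (-2)(-2)]ᵀ
= [45, 4]ᵀ
Result: (45, 4)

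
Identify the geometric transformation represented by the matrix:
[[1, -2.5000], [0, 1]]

This matrix represents: horizontal shear with factor -2.5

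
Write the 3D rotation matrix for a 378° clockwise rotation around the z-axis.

Rotation matrix for clockwise 378° around z-axis:
A clockwise rotation by 378° is a counterclockwise rotation by -378°.
cos(-378°) = 0.9511, sin(-378°) = -0.3090
Result: [[0.9511, 0.3090, 0], [-0.3090, 0.9511, 0], [0, 0, 1]]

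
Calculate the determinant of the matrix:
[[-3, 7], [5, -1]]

For a 2×2 matrix [[a, b], [c, d]], det = ad - bc
det = (-3)(-1) - (7)(5) = 3 - 35 = -32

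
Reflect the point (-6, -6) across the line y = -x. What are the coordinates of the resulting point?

Reflection across line y = -x: (-6, -6) → (6, 6)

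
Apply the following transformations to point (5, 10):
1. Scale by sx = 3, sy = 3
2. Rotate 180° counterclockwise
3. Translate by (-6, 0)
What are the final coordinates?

Step 1: Scale → (15, 30)
Step 2: Rotate 180° → (-15, -30)
Step 3: Translate → (-21, -30)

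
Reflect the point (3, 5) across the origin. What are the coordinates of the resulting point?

Reflection across origin: (3, 5) → (-3, -5)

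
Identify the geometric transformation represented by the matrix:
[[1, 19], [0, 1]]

This matrix represents: horizontal shear with factor 19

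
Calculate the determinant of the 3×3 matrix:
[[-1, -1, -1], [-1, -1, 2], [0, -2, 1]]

Expansion along first row:
det = -1·det([[-1,2],[-2,1]]) - -1·det([[-1,2],[0,1]]) + -1·det([[-1,-1],[0,-2]])
    = -1·(-1·1 - 2·-2) - -1·(-1·1 - 2·0) + -1·(-1·-2 - -1·0)
    = -1·3 - -1·-1 + -1·2
    = -3 + -1 + -2 = -6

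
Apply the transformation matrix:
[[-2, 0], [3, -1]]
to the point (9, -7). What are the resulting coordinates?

Matrix multiplication:
[[-2, 0], [3, -1]] × [9, -7]ᵀ
= [(-2)(9) + (0)(-7), (3)(9) + (-1)(-7)]ᵀ
= [-18, 34]ᵀ
Result: (-18, 34)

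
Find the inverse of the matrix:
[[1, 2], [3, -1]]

For [[a,b],[c,d]], inverse = (1/det)·[[d,-b],[-c,a]]
det = (1)(-1) - (2)(3) = -1 - 6 = -7
Inverse = (1/-7)·[[-1, -2], [-3, 1]]
= [[1/7, 2/7], [3/7, -1/7]]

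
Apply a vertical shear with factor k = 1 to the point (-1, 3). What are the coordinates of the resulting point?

Shear matrix for vertical shear with factor k = 1:
[[1, 0], [1, 1]]
Result: (-1, 3) → (-1, 2)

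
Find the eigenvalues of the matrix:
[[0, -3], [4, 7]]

Characteristic equation: det(A - λI) = 0
λ² - (trace)λ + (det) = 0
trace = 0 + 7 = 7, det = (0)(7) - (-3)(4) = 12
λ² - (7)λ + (12) = 0
λ = (7 ± √((7)² - 4·(12))) / 2 = (7 ± √1) / 2
Solving: λ = 3, 4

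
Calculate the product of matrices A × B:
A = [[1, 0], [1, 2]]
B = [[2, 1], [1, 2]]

Matrix multiplication:
C[0][0] = 1×2 + 0×1 = 2
C[0][1] = 1×1 + 0×2 = 1
C[1][0] = 1×2 + 2×1 = 4
C[1][1] = 1×1 + 2×2 = 5
Result: [[2, 1], [4, 5]]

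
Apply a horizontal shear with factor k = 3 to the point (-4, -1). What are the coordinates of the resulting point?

Shear matrix for horizontal shear with factor k = 3:
[[1, 3], [0, 1]]
Result: (-4, -1) → (-7, -1)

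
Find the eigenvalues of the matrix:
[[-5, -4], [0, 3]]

Characteristic equation: det(A - λI) = 0
λ² - (trace)λ + (det) = 0
trace = -5 + 3 = -2, det = (-5)(3) - (-4)(0) = -15
λ² - (-2)λ + (-15) = 0
λ = (-2 ± √((-2)² - 4·(-15))) / 2 = (-2 ± √64) / 2
Solving: λ = -5, 3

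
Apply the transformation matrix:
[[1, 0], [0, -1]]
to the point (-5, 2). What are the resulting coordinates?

Matrix multiplication:
[[1, 0], [0, -1]] × [-5, 2]ᵀ
= [(1)(-5) + (0)(2), (0)(-5) + (-1)(2)]ᵀ
= [-5, -2]ᵀ
Result: (-5, -2)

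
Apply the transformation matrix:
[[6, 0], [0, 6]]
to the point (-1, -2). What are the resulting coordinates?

Matrix multiplication:
[[6, 0], [0, 6]] × [-1, -2]ᵀ
= [(6)(-1) + (0)(-2), (0)(-1) + (6)(-2)]ᵀ
= [-6, -12]ᵀ
Result: (-6, -12)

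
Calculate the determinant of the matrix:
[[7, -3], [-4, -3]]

For a 2×2 matrix [[a, b], [c, d]], det = ad - bc
det = (7)(-3) - (-3)(-4) = -21 - 12 = -33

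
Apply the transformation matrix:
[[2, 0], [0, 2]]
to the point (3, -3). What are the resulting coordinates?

Matrix multiplication:
[[2, 0], [0, 2]] × [3, -3]ᵀ
= [(2)(3) + (0)(-3), (0)(3) + (2)(-3)]ᵀ
= [6, -6]ᵀ
Result: (6, -6)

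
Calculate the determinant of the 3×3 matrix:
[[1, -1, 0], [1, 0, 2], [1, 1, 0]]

Expansion along first row:
det = 1·det([[0,2],[1,0]]) - -1·det([[1,2],[1,0]]) + 0·det([[1,0],[1,1]])
    = 1·(0·0 - 2·1) - -1·(1·0 - 2·1) + 0·(1·1 - 0·1)
    = 1·-2 - -1·-2 + 0·1
    = -2 + -2 + 0 = -4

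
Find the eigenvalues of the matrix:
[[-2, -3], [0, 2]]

Characteristic equation: det(A - λI) = 0
λ² - (trace)λ + (det) = 0
trace = -2 + 2 = 0, det = (-2)(2) - (-3)(0) = -4
λ² - (0)λ + (-4) = 0
λ = (0 ± √((0)² - 4·(-4))) / 2 = (0 ± √16) / 2
Solving: λ = -2, 2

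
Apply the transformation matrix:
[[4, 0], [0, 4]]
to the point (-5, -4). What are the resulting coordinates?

Matrix multiplication:
[[4, 0], [0, 4]] × [-5, -4]ᵀ
= [(4)(-5) + (0)(-4), (0)(-5) + (4)(-4)]ᵀ
= [-20, -16]ᵀ
Result: (-20, -16)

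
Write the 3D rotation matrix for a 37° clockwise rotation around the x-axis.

Rotation matrix for clockwise 37° around x-axis:
A clockwise rotation by 37° is a counterclockwise rotation by -37°.
cos(-37°) = 0.7986, sin(-37°) = -0.6018
Result: [[1, 0, 0], [0, 0.7986, 0.6018], [0, -0.6018, 0.7986]]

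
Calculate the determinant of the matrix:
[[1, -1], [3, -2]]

For a 2×2 matrix [[a, b], [c, d]], det = ad - bc
det = (1)(-2) - (-1)(3) = -2 - -3 = 1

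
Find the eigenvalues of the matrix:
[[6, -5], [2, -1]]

Characteristic equation: det(A - λI) = 0
λ² - (trace)λ + (det) = 0
trace = 6 + -1 = 5, det = (6)(-1) - (-5)(2) = 4
λ² - (5)λ + (4) = 0
λ = (5 ± √((5)² - 4·(4))) / 2 = (5 ± √9) / 2
Solving: λ = 1, 4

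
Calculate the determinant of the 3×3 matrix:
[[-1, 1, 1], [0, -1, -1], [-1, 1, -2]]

Expansion along first row:
det = -1·det([[-1,-1],[1,-2]]) - 1·det([[0,-1],[-1,-2]]) + 1·det([[0,-1],[-1,1]])
    = -1·(-1·-2 - -1·1) - 1·(0·-2 - -1·-1) + 1·(0·1 - -1·-1)
    = -1·3 - 1·-1 + 1·-1
    = -3 + 1 + -1 = -3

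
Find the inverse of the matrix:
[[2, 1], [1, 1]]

For [[a,b],[c,d]], inverse = (1/det)·[[d,-b],[-c,a]]
det = (2)(1) - (1)(1) = 2 - 1 = 1
Inverse = [[1, -1], [-1, 2]]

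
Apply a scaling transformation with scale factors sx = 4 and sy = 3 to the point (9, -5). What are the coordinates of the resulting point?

Scaling matrix:
[[4, 0], [0, 3]]
Result: (9 × 4, -5 × 3) = (36, -15)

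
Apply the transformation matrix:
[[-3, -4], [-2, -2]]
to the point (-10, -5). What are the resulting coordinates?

Matrix multiplication:
[[-3, -4], [-2, -2]] × [-10, -5]ᵀ
= [(-3)(-10) + (-4)(-5), (-2)(-10) + (-2)(-5)]ᵀ
= [50, 30]ᵀ
Result: (50, 30)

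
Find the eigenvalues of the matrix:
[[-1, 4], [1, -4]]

Characteristic equation: det(A - λI) = 0
λ² - (trace)λ + (det) = 0
trace = -1 + -4 = -5, det = (-1)(-4) - (4)(1) = 0
λ² - (-5)λ + (0) = 0
λ = (-5 ± √((-5)² - 4·(0))) / 2 = (-5 ± √25) / 2
Solving: λ = -5, 0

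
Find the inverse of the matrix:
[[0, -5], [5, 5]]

For [[a,b],[c,d]], inverse = (1/det)·[[d,-b],[-c,a]]
det = (0)(5) - (-5)(5) = 0 - -25 = 25
Inverse = (1/25)·[[5, 5], [-5, 0]]
= [[1/5, 1/5], [-1/5, 0]]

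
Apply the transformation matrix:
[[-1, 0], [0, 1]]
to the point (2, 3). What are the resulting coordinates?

Matrix multiplication:
[[-1, 0], [0, 1]] × [2, 3]ᵀ
= [(-1)(2) + (0)(3), (0)(2) + (1)(3)]ᵀ
= [-2, 3]ᵀ
Result: (-2, 3)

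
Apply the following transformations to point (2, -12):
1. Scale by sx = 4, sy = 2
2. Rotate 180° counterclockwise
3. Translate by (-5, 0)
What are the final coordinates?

Step 1: Scale → (8, -24)
Step 2: Rotate 180° → (-8, 24)
Step 3: Translate → (-13, 24)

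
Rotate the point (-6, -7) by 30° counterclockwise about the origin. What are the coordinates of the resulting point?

Rotation matrix for 30°: [[cos 30°, -sin 30°], [sin 30°, cos 30°]] ≈ [[0.866025, -0.500000], [0.500000, 0.866025]]
[[0.866025, -0.500000], [0.500000, 0.866025]] × [-6, -7]ᵀ ≈ [-1.6962, -9.0622]ᵀ
Result: (-1.6962, -9.0622)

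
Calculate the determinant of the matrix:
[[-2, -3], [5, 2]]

For a 2×2 matrix [[a, b], [c, d]], det = ad - bc
det = (-2)(2) - (-3)(5) = -4 - -15 = 11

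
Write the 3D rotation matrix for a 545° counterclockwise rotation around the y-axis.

Rotation matrix for counterclockwise 545° around y-axis:
cos(545°) = -0.9962, sin(545°) = -0.0872
Result: [[-0.9962, 0, -0.0872], [0, 1, 0], [0.0872, 0, -0.9962]]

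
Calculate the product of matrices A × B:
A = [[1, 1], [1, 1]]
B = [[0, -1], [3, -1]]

Matrix multiplication:
C[0][0] = 1×0 + 1×3 = 3
C[0][1] = 1×-1 + 1×-1 = -2
C[1][0] = 1×0 + 1×3 = 3
C[1][1] = 1×-1 + 1×-1 = -2
Result: [[3, -2], [3, -2]]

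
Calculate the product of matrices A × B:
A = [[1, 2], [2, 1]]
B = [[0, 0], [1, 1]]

Matrix multiplication:
C[0][0] = 1×0 + 2×1 = 2
C[0][1] = 1×0 + 2×1 = 2
C[1][0] = 2×0 + 1×1 = 1
C[1][1] = 2×0 + 1×1 = 1
Result: [[2, 2], [1, 1]]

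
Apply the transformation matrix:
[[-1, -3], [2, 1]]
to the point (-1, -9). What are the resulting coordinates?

Matrix multiplication:
[[-1, -3], [2, 1]] × [-1, -9]ᵀ
= [(-1)(-1) + (-3)(-9), (2)(-1) + (1)(-9)]ᵀ
= [28, -11]ᵀ
Result: (28, -11)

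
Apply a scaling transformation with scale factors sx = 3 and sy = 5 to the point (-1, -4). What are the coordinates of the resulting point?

Scaling matrix:
[[3, 0], [0, 5]]
Result: (-1 × 3, -4 × 5) = (-3, -20)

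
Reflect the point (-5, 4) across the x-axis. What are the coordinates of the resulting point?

Reflection across x-axis: (-5, 4) → (-5, -4)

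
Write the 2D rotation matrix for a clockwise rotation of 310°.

Rotation matrix formula: [[cos θ, -sin θ], [sin θ, cos θ]]
A clockwise rotation by 310° is equivalent to a counterclockwise rotation by -310°.
For θ = -310°:
cos(-310°) = 0.6428
sin(-310°) = 0.7660
Result: [[0.6428, -0.7660], [0.7660, 0.6428]]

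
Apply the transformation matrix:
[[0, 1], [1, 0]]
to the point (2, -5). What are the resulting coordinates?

Matrix multiplication:
[[0, 1], [1, 0]] × [2, -5]ᵀ
= [(0)(2) + (1)(-5), (1)(2) + (0)(-5)]ᵀ
= [-5, 2]ᵀ
Result: (-5, 2)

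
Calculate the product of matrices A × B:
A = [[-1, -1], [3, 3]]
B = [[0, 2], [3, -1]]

Matrix multiplication:
C[0][0] = -1×0 + -1×3 = -3
C[0][1] = -1×2 + -1×-1 = -1
C[1][0] = 3×0 + 3×3 = 9
C[1][1] = 3×2 + 3×-1 = 3
Result: [[-3, -1], [9, 3]]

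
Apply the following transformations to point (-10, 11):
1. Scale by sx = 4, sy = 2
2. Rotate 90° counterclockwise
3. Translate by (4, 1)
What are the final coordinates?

Step 1: Scale → (-40, 22)
Step 2: Rotate 90° → (-22, -40)
Step 3: Translate → (-18, -39)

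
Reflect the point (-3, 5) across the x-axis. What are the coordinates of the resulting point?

Reflection across x-axis: (-3, 5) → (-3, -5)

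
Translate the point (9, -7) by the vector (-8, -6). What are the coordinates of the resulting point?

Translation by (-8, -6) (homogeneous matrix [[1, 0, -8], [0, 1, -6], [0, 0, 1]]):
x' = 9 + -8 = 1
y' = -7 + -6 = -13
Result: (1, -13)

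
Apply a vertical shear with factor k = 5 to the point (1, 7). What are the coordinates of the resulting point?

Shear matrix for vertical shear with factor k = 5:
[[1, 0], [5, 1]]
Result: (1, 7) → (1, 12)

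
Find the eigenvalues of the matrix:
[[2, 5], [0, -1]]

Characteristic equation: det(A - λI) = 0
λ² - (trace)λ + (det) = 0
trace = 2 + -1 = 1, det = (2)(-1) - (5)(0) = -2
λ² - (1)λ + (-2) = 0
λ = (1 ± √((1)² - 4·(-2))) / 2 = (1 ± √9) / 2
Solving: λ = -1, 2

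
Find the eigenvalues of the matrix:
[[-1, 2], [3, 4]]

Characteristic equation: det(A - λI) = 0
λ² - (trace)λ + (det) = 0
trace = -1 + 4 = 3, det = (-1)(4) - (2)(3) = -10
λ² - (3)λ + (-10) = 0
λ = (3 ± √((3)² - 4·(-10))) / 2 = (3 ± √49) / 2
Solving: λ = -2, 5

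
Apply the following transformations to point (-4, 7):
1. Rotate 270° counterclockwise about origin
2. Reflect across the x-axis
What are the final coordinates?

Step 1: Rotate 270° → (7, 4)
Step 2: Reflect across x-axis → (7, -4)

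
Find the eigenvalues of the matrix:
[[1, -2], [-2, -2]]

Characteristic equation: det(A - λI) = 0
λ² - (trace)λ + (det) = 0
trace = 1 + -2 = -1, det = (1)(-2) - (-2)(-2) = -6
λ² - (-1)λ + (-6) = 0
λ = (-1 ± √((-1)² - 4·(-6))) / 2 = (-1 ± √25) / 2
Solving: λ = -3, 2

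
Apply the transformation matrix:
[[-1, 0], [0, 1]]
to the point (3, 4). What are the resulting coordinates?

Matrix multiplication:
[[-1, 0], [0, 1]] × [3, 4]ᵀ
= [(-1)(3) + (0)(4), (0)(3) + (1)(4)]ᵀ
= [-3, 4]ᵀ
Result: (-3, 4)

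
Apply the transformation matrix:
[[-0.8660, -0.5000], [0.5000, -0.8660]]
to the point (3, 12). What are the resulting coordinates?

Matrix multiplication:
[[-0.8660, -0.5000], [0.5000, -0.8660]] × [3, 12]ᵀ
= [(-0.8660)(3) + (-0.5000)(12), (0.5000)(3) + (-0.8660)(12)]ᵀ
= [-8.5980, -8.8920]ᵀ
Result: (-8.5980, -8.8920)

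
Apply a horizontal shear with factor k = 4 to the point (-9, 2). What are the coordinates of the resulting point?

Shear matrix for horizontal shear with factor k = 4:
[[1, 4], [0, 1]]
Result: (-9, 2) → (-1, 2)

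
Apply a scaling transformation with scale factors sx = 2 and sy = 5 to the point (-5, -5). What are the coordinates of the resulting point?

Scaling matrix:
[[2, 0], [0, 5]]
Result: (-5 × 2, -5 × 5) = (-10, -25)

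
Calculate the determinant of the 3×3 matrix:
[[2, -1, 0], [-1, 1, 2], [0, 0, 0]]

Expansion along first row:
det = 2·det([[1,2],[0,0]]) - -1·det([[-1,2],[0,0]]) + 0·det([[-1,1],[0,0]])
    = 2·(1·0 - 2·0) - -1·(-1·0 - 2·0) + 0·(-1·0 - 1·0)
    = 2·0 - -1·0 + 0·0
    = 0 + 0 + 0 = 0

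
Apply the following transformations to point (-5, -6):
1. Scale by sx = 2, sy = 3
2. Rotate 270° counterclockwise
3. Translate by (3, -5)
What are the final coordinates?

Step 1: Scale → (-10, -18)
Step 2: Rotate 270° → (-18, 10)
Step 3: Translate → (-15, 5)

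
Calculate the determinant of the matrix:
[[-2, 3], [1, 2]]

For a 2×2 matrix [[a, b], [c, d]], det = ad - bc
det = (-2)(2) - (3)(1) = -4 - 3 = -7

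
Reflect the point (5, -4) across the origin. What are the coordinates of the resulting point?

Reflection across origin: (5, -4) → (-5, 4)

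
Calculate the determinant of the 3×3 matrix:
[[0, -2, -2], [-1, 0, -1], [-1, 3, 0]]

Expansion along first row:
det = 0·det([[0,-1],[3,0]]) - -2·det([[-1,-1],[-1,0]]) + -2·det([[-1,0],[-1,3]])
    = 0·(0·0 - -1·3) - -2·(-1·0 - -1·-1) + -2·(-1·3 - 0·-1)
    = 0·3 - -2·-1 + -2·-3
    = 0 + -2 + 6 = 4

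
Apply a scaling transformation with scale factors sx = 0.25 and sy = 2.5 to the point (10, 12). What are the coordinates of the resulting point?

Scaling matrix:
[[0.25, 0], [0, 2.50]]
Result: (10 × 0.25, 12 × 2.5) = (2.5, 30)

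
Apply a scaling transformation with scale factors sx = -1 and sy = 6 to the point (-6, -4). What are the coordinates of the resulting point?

Scaling matrix:
[[-1, 0], [0, 6]]
Result: (-6 × -1, -4 × 6) = (6, -24)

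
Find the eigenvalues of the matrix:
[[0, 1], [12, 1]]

Characteristic equation: det(A - λI) = 0
λ² - (trace)λ + (det) = 0
trace = 0 + 1 = 1, det = (0)(1) - (1)(12) = -12
λ² - (1)λ + (-12) = 0
λ = (1 ± √((1)² - 4·(-12))) / 2 = (1 ± √49) / 2
Solving: λ = -3, 4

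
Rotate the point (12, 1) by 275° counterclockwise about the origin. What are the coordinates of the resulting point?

Rotation matrix for 275°: [[cos 275°, -sin 275°], [sin 275°, cos 275°]] ≈ [[0.087156, 0.996195], [-0.996195, 0.087156]]
[[0.087156, 0.996195], [-0.996195, 0.087156]] × [12, 1]ᵀ ≈ [2.0421, -11.8672]ᵀ
Result: (2.0421, -11.8672)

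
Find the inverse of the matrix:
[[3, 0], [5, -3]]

For [[a,b],[c,d]], inverse = (1/det)·[[d,-b],[-c,a]]
det = (3)(-3) - (0)(5) = -9 - 0 = -9
Inverse = (1/-9)·[[-3, 0], [-5, 3]]
= [[1/3, 0], [5/9, -1/3]]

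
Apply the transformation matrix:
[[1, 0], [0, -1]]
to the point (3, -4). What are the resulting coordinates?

Matrix multiplication:
[[1, 0], [0, -1]] × [3, -4]ᵀ
= [(1)(3) + (0)(-4), (0)(3) + (-1)(-4)]ᵀ
= [3, 4]ᵀ
Result: (3, 4)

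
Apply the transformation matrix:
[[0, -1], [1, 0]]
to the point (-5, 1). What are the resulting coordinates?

Matrix multiplication:
[[0, -1], [1, 0]] × [-5, 1]ᵀ
= [(0)(-5) + (-1)(1), (1)(-5) + (0)(1)]ᵀ
= [-1, -5]ᵀ
Result: (-1, -5)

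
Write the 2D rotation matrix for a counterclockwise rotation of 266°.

Rotation matrix formula: [[cos θ, -sin θ], [sin θ, cos θ]]
For θ = 266°:
cos(266°) = -0.0698
sin(266°) = -0.9976
Result: [[-0.0698, 0.9976], [-0.9976, -0.0698]]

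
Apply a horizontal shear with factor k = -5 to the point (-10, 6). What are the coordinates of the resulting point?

Shear matrix for horizontal shear with factor k = -5:
[[1, -5], [0, 1]]
Result: (-10, 6) → (-40, 6)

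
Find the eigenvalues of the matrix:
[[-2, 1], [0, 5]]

Characteristic equation: det(A - λI) = 0
λ² - (trace)λ + (det) = 0
trace = -2 + 5 = 3, det = (-2)(5) - (1)(0) = -10
λ² - (3)λ + (-10) = 0
λ = (3 ± √((3)² - 4·(-10))) / 2 = (3 ± √49) / 2
Solving: λ = -2, 5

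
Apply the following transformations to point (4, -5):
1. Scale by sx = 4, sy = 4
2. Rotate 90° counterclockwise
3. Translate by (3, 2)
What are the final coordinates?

Step 1: Scale → (16, -20)
Step 2: Rotate 90° → (20, 16)
Step 3: Translate → (23, 18)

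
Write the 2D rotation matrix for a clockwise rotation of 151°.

Rotation matrix formula: [[cos θ, -sin θ], [sin θ, cos θ]]
A clockwise rotation by 151° is equivalent to a counterclockwise rotation by -151°.
For θ = -151°:
cos(-151°) = -0.8746
sin(-151°) = -0.4848
Result: [[-0.8746, 0.4848], [-0.4848, -0.8746]]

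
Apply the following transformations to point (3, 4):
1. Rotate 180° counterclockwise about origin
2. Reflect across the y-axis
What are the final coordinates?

Step 1: Rotate 180° → (-3, -4)
Step 2: Reflect across y-axis → (3, -4)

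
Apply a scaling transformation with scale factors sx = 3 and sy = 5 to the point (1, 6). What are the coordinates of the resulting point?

Scaling matrix:
[[3, 0], [0, 5]]
Result: (1 × 3, 6 × 5) = (3, 30)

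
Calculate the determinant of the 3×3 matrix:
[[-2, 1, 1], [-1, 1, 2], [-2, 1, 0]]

Expansion along first row:
det = -2·det([[1,2],[1,0]]) - 1·det([[-1,2],[-2,0]]) + 1·det([[-1,1],[-2,1]])
    = -2·(1·0 - 2·1) - 1·(-1·0 - 2·-2) + 1·(-1·1 - 1·-2)
    = -2·-2 - 1·4 + 1·1
    = 4 + -4 + 1 = 1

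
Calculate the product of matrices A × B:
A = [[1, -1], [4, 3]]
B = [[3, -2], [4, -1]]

Matrix multiplication:
C[0][0] = 1×3 + -1×4 = -1
C[0][1] = 1×-2 + -1×-1 = -1
C[1][0] = 4×3 + 3×4 = 24
C[1][1] = 4×-2 + 3×-1 = -11
Result: [[-1, -1], [24, -11]]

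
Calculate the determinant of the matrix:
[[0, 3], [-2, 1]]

For a 2×2 matrix [[a, b], [c, d]], det = ad - bc
det = (0)(1) - (3)(-2) = 0 - -6 = 6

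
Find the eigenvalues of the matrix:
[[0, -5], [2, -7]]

Characteristic equation: det(A - λI) = 0
λ² - (trace)λ + (det) = 0
trace = 0 + -7 = -7, det = (0)(-7) - (-5)(2) = 10
λ² - (-7)λ + (10) = 0
λ = (-7 ± √((-7)² - 4·(10))) / 2 = (-7 ± √9) / 2
Solving: λ = -5, -2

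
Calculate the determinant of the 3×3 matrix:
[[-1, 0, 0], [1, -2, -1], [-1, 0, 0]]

Expansion along first row:
det = -1·det([[-2,-1],[0,0]]) - 0·det([[1,-1],[-1,0]]) + 0·det([[1,-2],[-1,0]])
    = -1·(-2·0 - -1·0) - 0·(1·0 - -1·-1) + 0·(1·0 - -2·-1)
    = -1·0 - 0·-1 + 0·-2
    = 0 + 0 + 0 = 0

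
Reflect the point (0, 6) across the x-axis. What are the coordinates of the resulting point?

Reflection across x-axis: (0, 6) → (0, -6)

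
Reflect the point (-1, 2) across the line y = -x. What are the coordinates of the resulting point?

Reflection across line y = -x: (-1, 2) → (-2, 1)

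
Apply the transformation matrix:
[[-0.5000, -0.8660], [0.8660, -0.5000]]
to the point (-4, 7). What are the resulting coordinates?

Matrix multiplication:
[[-0.5000, -0.8660], [0.8660, -0.5000]] × [-4, 7]ᵀ
= [(-0.5000)(-4) + (-0.8660)(7), (0.8660)(-4) + (-0.5000)(7)]ᵀ
= [-4.0620, -6.9640]ᵀ
Result: (-4.0620, -6.9640)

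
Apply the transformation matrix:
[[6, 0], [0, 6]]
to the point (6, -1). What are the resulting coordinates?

Matrix multiplication:
[[6, 0], [0, 6]] × [6, -1]ᵀ
= [(6)(6) + (0)(-1), (0)(6) + (6)(-1)]ᵀ
= [36, -6]ᵀ
Result: (36, -6)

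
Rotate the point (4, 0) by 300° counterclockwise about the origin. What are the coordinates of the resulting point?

Rotation matrix for 300°: [[cos 300°, -sin 300°], [sin 300°, cos 300°]] ≈ [[0.500000, 0.866025], [-0.866025, 0.500000]]
[[0.500000, 0.866025], [-0.866025, 0.500000]] × [4, 0]ᵀ ≈ [2, -3.4641]ᵀ
Result: (2, -3.4641)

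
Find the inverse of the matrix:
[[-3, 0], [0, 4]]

For [[a,b],[c,d]], inverse = (1/det)·[[d,-b],[-c,a]]
det = (-3)(4) - (0)(0) = -12 - 0 = -12
Inverse = (1/-12)·[[4, 0], [0, -3]]
= [[-1/3, 0], [0, 1/4]]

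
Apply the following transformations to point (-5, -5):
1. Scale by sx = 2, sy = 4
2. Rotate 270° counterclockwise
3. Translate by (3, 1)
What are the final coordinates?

Step 1: Scale → (-10, -20)
Step 2: Rotate 270° → (-20, 10)
Step 3: Translate → (-17, 11)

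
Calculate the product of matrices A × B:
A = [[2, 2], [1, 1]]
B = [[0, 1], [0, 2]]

Matrix multiplication:
C[0][0] = 2×0 + 2×0 = 0
C[0][1] = 2×1 + 2×2 = 6
C[1][0] = 1×0 + 1×0 = 0
C[1][1] = 1×1 + 1×2 = 3
Result: [[0, 6], [0, 3]]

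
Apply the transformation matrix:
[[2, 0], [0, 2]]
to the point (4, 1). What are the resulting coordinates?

Matrix multiplication:
[[2, 0], [0, 2]] × [4, 1]ᵀ
= [(2)(4) + (0)(1), (0)(4) + (2)(1)]ᵀ
= [8, 2]ᵀ
Result: (8, 2)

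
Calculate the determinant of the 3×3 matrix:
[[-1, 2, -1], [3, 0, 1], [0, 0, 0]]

Expansion along first row:
det = -1·det([[0,1],[0,0]]) - 2·det([[3,1],[0,0]]) + -1·det([[3,0],[0,0]])
    = -1·(0·0 - 1·0) - 2·(3·0 - 1·0) + -1·(3·0 - 0·0)
    = -1·0 - 2·0 + -1·0
    = 0 + 0 + 0 = 0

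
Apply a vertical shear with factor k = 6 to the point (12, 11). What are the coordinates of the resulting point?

Shear matrix for vertical shear with factor k = 6:
[[1, 0], [6, 1]]
Result: (12, 11) → (12, 83)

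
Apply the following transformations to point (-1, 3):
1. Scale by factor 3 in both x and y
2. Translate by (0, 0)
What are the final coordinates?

Step 1: Scale (-1, 3) by 3 → (-3, 9)
Step 2: Translate by (0, 0) → (-3, 9)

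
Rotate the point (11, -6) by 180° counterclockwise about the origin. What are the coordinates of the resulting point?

Rotation matrix for 180°: [[cos 180°, -sin 180°], [sin 180°, cos 180°]] = [[-1, 0], [0, -1]]
[[-1, 0], [0, -1]] × [11, -6]ᵀ = [-11, 6]ᵀ
Result: (-11, 6)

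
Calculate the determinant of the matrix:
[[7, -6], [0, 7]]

For a 2×2 matrix [[a, b], [c, d]], det = ad - bc
det = (7)(7) - (-6)(0) = 49 - 0 = 49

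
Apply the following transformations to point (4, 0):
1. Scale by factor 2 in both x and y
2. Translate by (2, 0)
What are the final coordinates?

Step 1: Scale (4, 0) by 2 → (8, 0)
Step 2: Translate by (2, 0) → (10, 0)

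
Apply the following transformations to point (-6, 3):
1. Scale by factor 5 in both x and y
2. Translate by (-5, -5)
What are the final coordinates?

Step 1: Scale (-6, 3) by 5 → (-30, 15)
Step 2: Translate by (-5, -5) → (-35, 10)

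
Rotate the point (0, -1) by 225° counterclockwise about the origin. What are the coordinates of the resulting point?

Rotation matrix for 225°: [[cos 225°, -sin 225°], [sin 225°, cos 225°]] ≈ [[-0.707107, 0.707107], [-0.707107, -0.707107]]
[[-0.707107, 0.707107], [-0.707107, -0.707107]] × [0, -1]ᵀ ≈ [-0.7071, 0.7071]ᵀ
Result: (-0.7071, 0.7071)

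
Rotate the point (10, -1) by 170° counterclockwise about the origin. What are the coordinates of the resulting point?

Rotation matrix for 170°: [[cos 170°, -sin 170°], [sin 170°, cos 170°]] ≈ [[-0.984808, -0.173648], [0.173648, -0.984808]]
[[-0.984808, -0.173648], [0.173648, -0.984808]] × [10, -1]ᵀ ≈ [-9.6744, 2.7213]ᵀ
Result: (-9.6744, 2.7213)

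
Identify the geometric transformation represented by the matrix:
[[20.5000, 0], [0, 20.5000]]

This matrix represents: uniform scaling by factor 20.5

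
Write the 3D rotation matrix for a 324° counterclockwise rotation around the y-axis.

Rotation matrix for counterclockwise 324° around y-axis:
cos(324°) = 0.8090, sin(324°) = -0.5878
Result: [[0.8090, 0, -0.5878], [0, 1, 0], [0.5878, 0, 0.8090]]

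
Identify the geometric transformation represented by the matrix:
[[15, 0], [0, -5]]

This matrix represents: non-uniform scaling by sx = 15, sy = -5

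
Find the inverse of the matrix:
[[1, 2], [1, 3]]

For [[a,b],[c,d]], inverse = (1/det)·[[d,-b],[-c,a]]
det = (1)(3) - (2)(1) = 3 - 2 = 1
Inverse = [[3, -2], [-1, 1]]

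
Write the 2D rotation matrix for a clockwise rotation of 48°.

Rotation matrix formula: [[cos θ, -sin θ], [sin θ, cos θ]]
A clockwise rotation by 48° is equivalent to a counterclockwise rotation by -48°.
For θ = -48°:
cos(-48°) = 0.6691
sin(-48°) = -0.7431
Result: [[0.6691, 0.7431], [-0.7431, 0.6691]]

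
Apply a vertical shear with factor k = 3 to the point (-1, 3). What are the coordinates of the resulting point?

Shear matrix for vertical shear with factor k = 3:
[[1, 0], [3, 1]]
Result: (-1, 3) → (-1, 0)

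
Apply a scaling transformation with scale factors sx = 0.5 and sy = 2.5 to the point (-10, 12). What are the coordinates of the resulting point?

Scaling matrix:
[[0.50, 0], [0, 2.50]]
Result: (-10 × 0.5, 12 × 2.5) = (-5, 30)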